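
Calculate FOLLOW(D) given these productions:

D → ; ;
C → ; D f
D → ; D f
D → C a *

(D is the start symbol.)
{ $, 'f' }

To compute FOLLOW(D), find every occurrence of D on a right-hand side N → α D β: add FIRST(β) \ {ε}, and if β is empty or nullable also add FOLLOW(N). Iterate to a fixed point.

D is the start symbol, so $ ∈ FOLLOW(D).
In C → ; D f: D is followed by f, add FIRST(f) \ {ε} = { 'f' }
In D → ; D f: D is followed by f, add FIRST(f) \ {ε} = { 'f' }

Taking the union: FOLLOW(D) = { $, 'f' }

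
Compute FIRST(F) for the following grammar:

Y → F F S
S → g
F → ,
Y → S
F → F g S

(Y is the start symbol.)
{ ',' }

From F → ,:
  - ',' is a terminal: add ',' and stop
From F → F g S:
  - F is the symbol being defined: contributes nothing new
    F is not nullable, so stop

Collecting: FIRST(F) = { ',' }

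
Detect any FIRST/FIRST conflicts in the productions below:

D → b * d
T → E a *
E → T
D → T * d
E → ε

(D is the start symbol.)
No FIRST/FIRST conflicts.

FIRST sets of the non-terminals at (or reachable through a nullable prefix from) the front of some alternative:
  FIRST(T) = { 'a' }

Productions for D:
  D → b * d: FIRST = { 'b' }
  D → T * d: FIRST = { 'a' }
Productions for E:
  E → T: FIRST = { 'a' }
  E → ε: FIRST = { ε }
T has only one production, so no FIRST/FIRST conflict is possible there.

All alternatives of each non-terminal have pairwise disjoint FIRST sets.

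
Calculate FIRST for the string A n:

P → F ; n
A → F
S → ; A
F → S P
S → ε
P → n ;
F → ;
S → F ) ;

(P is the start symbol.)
FIRST sets of the non-terminals involved (from the grammar, by fixed-point iteration):
  FIRST(A) = { ';', 'n' }

To compute FIRST(A n), process the symbols left to right:
Symbol A is a non-terminal. Add FIRST(A) \ {ε} = { ';', 'n' }
A is not nullable (ε ∉ FIRST(A)), so stop here.
FIRST(A n) = { ';', 'n' }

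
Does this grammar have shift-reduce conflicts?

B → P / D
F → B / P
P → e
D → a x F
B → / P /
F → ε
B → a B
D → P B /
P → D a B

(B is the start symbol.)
A shift-reduce conflict occurs when an LR(0) state has both:
  - a complete (reduce) item [A → α .] (dot at the end), and
  - a shift item [B → β . c γ] (dot before a terminal).

Augment with B' → B and build the canonical LR(0) collection (I0 = CLOSURE({[B' → . B]}), then GOTO on every symbol after a dot until no new states appear). It has 22 states:
  I0: { [B → . / P /], [B → . P / D], [B → . a B], [B' → . B], [D → . P B /], [D → . a x F], [P → . D a B], [P → . e] }  — shift
  I1: { [B → / . P /], [D → . P B /], [D → . a x F], [P → . D a B], [P → . e] }  — shift
  I2: { [B' → B .] }  — accept
  I3: { [P → D . a B] }  — shift
  I4: { [B → . / P /], [B → . P / D], [B → . a B], [B → P . / D], [D → . P B /], [D → . a x F], [D → P . B /], [P → . D a B], [P → . e] }  — shift
  I5: { [B → . / P /], [B → . P / D], [B → . a B], [B → a . B], [D → . P B /], [D → . a x F], [D → a . x F], [P → . D a B], [P → . e] }  — shift
  I6: { [P → e .] }  — reduce
  I7: { [B → a B .] }  — reduce
  I8: { [B → . / P /], [B → . P / D], [B → . a B], [D → . P B /], [D → . a x F], [D → a x . F], [F → . B / P], [F → .], [P → . D a B], [P → . e] }  — shift, reduce
  I9: { [F → B . / P] }  — shift
  I10: { [D → a x F .] }  — reduce
  I11: { [D → . P B /], [D → . a x F], [F → B / . P], [P → . D a B], [P → . e] }  — shift
  I12: { [B → . / P /], [B → . P / D], [B → . a B], [D → . P B /], [D → . a x F], [D → P . B /], [F → B / P .], [P → . D a B], [P → . e] }  — shift, reduce
  I13: { [D → a . x F] }  — shift
  I14: { [D → P B . /] }  — shift
  I15: { [D → P B / .] }  — reduce
  I16: { [B → / . P /], [B → P / . D], [D → . P B /], [D → . a x F], [P → . D a B], [P → . e] }  — shift
  I17: { [B → P / D .], [P → D . a B] }  — shift, reduce
  I18: { [B → . / P /], [B → . P / D], [B → . a B], [B → / P . /], [D → . P B /], [D → . a x F], [D → P . B /], [P → . D a B], [P → . e] }  — shift
  I19: { [B → / . P /], [B → / P / .], [D → . P B /], [D → . a x F], [P → . D a B], [P → . e] }  — shift, reduce
  I20: { [B → . / P /], [B → . P / D], [B → . a B], [D → . P B /], [D → . a x F], [P → . D a B], [P → . e], [P → D a . B] }  — shift
  I21: { [P → D a B .] }  — reduce

I8 contains reduce item [F → .] and shift items [B → . / P /], [B → . a B], [D → . a x F], [P → . e] — shift-reduce conflict.
I12 contains reduce item [F → B / P .] and shift items [B → . / P /], [B → . a B], [D → . a x F], [P → . e] — shift-reduce conflict.
I17 contains reduce item [B → P / D .] and shift item [P → D . a B] — shift-reduce conflict.
I19 contains reduce item [B → / P / .] and shift items [D → . a x F], [P → . e] — shift-reduce conflict.

Answer: Yes — I8: [F → .] vs [B → . / P /]; I12: [F → B / P .] vs [B → . / P /]; I17: [B → P / D .] vs [P → D . a B]; I19: [B → / P / .] vs [D → . a x F]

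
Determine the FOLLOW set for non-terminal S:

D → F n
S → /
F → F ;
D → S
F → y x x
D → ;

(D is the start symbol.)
To compute FOLLOW(S), find every occurrence of S on a right-hand side N → α S β: add FIRST(β) \ {ε}, and if β is empty or nullable also add FOLLOW(N). Iterate to a fixed point.

In D → S: S is at the end, add FOLLOW(D)

The FOLLOW sets referred to above (computed the same way, to a fixed point):
  FOLLOW(D) = { $ }

Taking the union: FOLLOW(S) = { $ }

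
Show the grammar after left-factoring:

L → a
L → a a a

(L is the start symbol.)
L → a L'
L' → ε
L' → a a

Left-factoring transforms A → αβ₁ | αβ₂ into A → αA' and A' → β₁ | β₂
(α is the longest common prefix among the alternatives). Repeat until
no nonterminal has two alternatives with a common prefix.

Round 1: L has alternatives sharing prefix 'a'. Introduce L': L → a L'
  Add: L' → ε
  Add: L' → a a

No remaining common prefixes — done.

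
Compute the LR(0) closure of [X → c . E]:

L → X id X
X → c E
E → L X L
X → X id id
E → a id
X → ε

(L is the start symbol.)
To compute CLOSURE, for each item [A → α.Bβ] where B is a non-terminal, add [B → .γ] for all productions B → γ; repeat for the newly added items until nothing changes.

Start with: [X → c . E]
  [X → c . E] has the dot before E: add [E → . L X L], [E → . a id]
  [E → . L X L] has the dot before L: add [L → . X id X]
  [L → . X id X] has the dot before X: add [X → . c E], [X → . X id id], [X → .]
No further items can be added.

CLOSURE = { [E → . L X L], [E → . a id], [L → . X id X], [X → . X id id], [X → . c E], [X → .], [X → c . E] }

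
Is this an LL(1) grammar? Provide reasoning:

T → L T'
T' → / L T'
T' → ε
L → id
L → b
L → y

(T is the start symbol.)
A grammar is LL(1) if for each non-terminal N with multiple productions, the predict sets of those productions are pairwise disjoint, where PREDICT(N → α) = (FIRST(α) \ {ε}) ∪ (FOLLOW(N) if α ⇒* ε).

Relevant sets:
  FOLLOW(T') = { $ }

For T':
  PREDICT(T' → '/' L T') = { '/' }
  PREDICT(T' → ε) = { $ }
For L:
  PREDICT(L → id) = { 'id' }
  PREDICT(L → b) = { 'b' }
  PREDICT(L → y) = { 'y' }
T has a single production, so nothing to check there.

All predict sets are disjoint. The grammar IS LL(1).

Answer: Yes, the grammar is LL(1).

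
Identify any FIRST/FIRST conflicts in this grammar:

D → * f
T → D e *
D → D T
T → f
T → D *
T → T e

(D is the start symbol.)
A FIRST/FIRST conflict occurs when two productions N → α and N → β for the same non-terminal have FIRST(α) ∩ FIRST(β) ≠ ∅ (with ε ∈ FIRST of a nullable right-hand side, so two nullable alternatives also conflict).

FIRST sets of the non-terminals at (or reachable through a nullable prefix from) the front of some alternative:
  FIRST(D) = { '*' }
  FIRST(T) = { '*', 'f' }

Productions for D:
  D → * f: FIRST = { '*' }
  D → D T: FIRST = { '*' }
Productions for T:
  T → D e *: FIRST = { '*' }
  T → f: FIRST = { 'f' }
  T → D *: FIRST = { '*' }
  T → T e: FIRST = { '*', 'f' }

Conflict for D: D → * f and D → D T
  Overlap: { '*' }
Conflict for T: T → D e * and T → D *
  Overlap: { '*' }
Conflict for T: T → D e * and T → T e
  Overlap: { '*' }
Conflict for T: T → f and T → T e
  Overlap: { 'f' }
Conflict for T: T → D * and T → T e
  Overlap: { '*' }

Answer: Yes. D → '*' f / D → D T on { '*' }; T → D e '*' / T → D '*' on { '*' }; T → D e '*' / T → T e on { '*' }; T → f / T → T e on { 'f' }; T → D '*' / T → T e on { '*' }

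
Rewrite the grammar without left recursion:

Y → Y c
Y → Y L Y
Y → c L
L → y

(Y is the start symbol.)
Y is directly left-recursive. The standard transformation for
  A → A α₁ | ... | A α_m | β₁ | ... | β_n
is
  A  → β₁ A' | ... | β_n A'
  A' → α₁ A' | ... | α_m A' | ε

Y → c L becomes Y → c L Y'
Y → Y c becomes Y' → c Y'
Y → Y L Y becomes Y' → L Y Y'
Add Y' → ε

Productions for other non-terminals are unchanged:
  L → y

Resulting grammar:
Y → c L Y'
Y' → c Y'
Y' → L Y Y'
Y' → ε
L → y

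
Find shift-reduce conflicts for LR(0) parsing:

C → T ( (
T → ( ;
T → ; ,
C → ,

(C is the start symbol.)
A shift-reduce conflict occurs when an LR(0) state has both:
  - a complete (reduce) item [A → α .] (dot at the end), and
  - a shift item [B → β . c γ] (dot before a terminal).

Augment with C' → C and build the canonical LR(0) collection (I0 = CLOSURE({[C' → . C]}), then GOTO on every symbol after a dot until no new states appear). It has 10 states:
  I0: { [C → . ,], [C → . T ( (], [C' → . C], [T → . ( ;], [T → . ; ,] }  — shift
  I1: { [T → ( . ;] }  — shift
  I2: { [C → , .] }  — reduce
  I3: { [T → ; . ,] }  — shift
  I4: { [C' → C .] }  — accept
  I5: { [C → T . ( (] }  — shift
  I6: { [C → T ( . (] }  — shift
  I7: { [C → T ( ( .] }  — reduce
  I8: { [T → ; , .] }  — reduce
  I9: { [T → ( ; .] }  — reduce

No state contains both a complete item and a shift item.

Answer: No shift-reduce conflicts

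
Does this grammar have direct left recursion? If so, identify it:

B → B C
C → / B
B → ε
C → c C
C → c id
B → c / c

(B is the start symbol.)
Yes, B is left-recursive

B → B C: LEFT RECURSIVE (starts with B)
C → / B: starts with '/'
B → ε: starts with ε
C → c C: starts with c
C → c id: starts with c
B → c / c: starts with c

The grammar has direct left recursion on: B.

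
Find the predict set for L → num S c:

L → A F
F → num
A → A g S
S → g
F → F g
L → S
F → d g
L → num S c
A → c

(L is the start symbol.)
PREDICT(L → num S c) = (FIRST(RHS) \ {ε}) ∪ (FOLLOW(L) if ε ∈ FIRST(RHS), i.e. RHS ⇒* ε)
FIRST(num S c) = { 'num' }
ε ∉ FIRST(num S c), so FOLLOW(L) is not added.
PREDICT(L → num S c) = { 'num' }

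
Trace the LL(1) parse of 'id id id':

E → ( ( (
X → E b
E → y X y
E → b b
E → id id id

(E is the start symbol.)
LL(1) parsing maintains a stack (initially the start symbol over $) and the input. At each step: if the stack top is a terminal, match it against the current input token; if it is a non-terminal N, replace it with the RHS of M[N, lookahead] (the unique production whose predict set contains the lookahead).

Stack is shown with the top on the left.

Stack       Input       Action
------------------------------
E $         id id id $  output E → id id id
id id id $  id id id $  match 'id'
id id $     id id $     match 'id'
id $        id $        match 'id'
$           $           accept

The string is accepted.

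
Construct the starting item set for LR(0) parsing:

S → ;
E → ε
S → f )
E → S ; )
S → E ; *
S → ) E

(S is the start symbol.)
First, augment the grammar with S' → S
I₀ = CLOSURE({ [S' → . S] }):
  [S' → . S] has the dot before S: add [S → . ;], [S → . f )], [S → . E ; *], [S → . ) E]
  [S → . E ; *] has the dot before E: add [E → .], [E → . S ; )]
No further items can be added.

I₀ = { [E → . S ; )], [E → .], [S → . ) E], [S → . ;], [S → . E ; *], [S → . f )], [S' → . S] }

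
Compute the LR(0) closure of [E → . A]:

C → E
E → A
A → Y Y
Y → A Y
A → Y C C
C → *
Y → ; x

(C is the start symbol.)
Start with: [E → . A]
  [E → . A] has the dot before A: add [A → . Y Y], [A → . Y C C]
  [A → . Y Y] has the dot before Y: add [Y → . A Y], [Y → . ; x]
No further items can be added.

CLOSURE = { [A → . Y C C], [A → . Y Y], [E → . A], [Y → . ; x], [Y → . A Y] }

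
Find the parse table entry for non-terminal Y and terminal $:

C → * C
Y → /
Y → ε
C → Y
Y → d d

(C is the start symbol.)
To find M[Y, $], we find productions for Y where $ is in the predict set (PREDICT(N → α) = (FIRST(α) \ {ε}) ∪ (FOLLOW(N) if α ⇒* ε)).

Relevant sets:
  FOLLOW(Y) = { $ }

Y → /: PREDICT = { '/' }
Y → ε: PREDICT = { $ }
  $ is in predict set, so this production goes in M[Y, $]
Y → d d: PREDICT = { 'd' }

M[Y, $] = Y → ε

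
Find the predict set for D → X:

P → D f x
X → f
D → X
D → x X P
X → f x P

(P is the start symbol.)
{ 'f' }

PREDICT(D → X) = (FIRST(RHS) \ {ε}) ∪ (FOLLOW(D) if ε ∈ FIRST(RHS), i.e. RHS ⇒* ε)
FIRST(X) = { 'f' }
FIRST(X) = { 'f' }
ε ∉ FIRST(X), so FOLLOW(D) is not added.
PREDICT(D → X) = { 'f' }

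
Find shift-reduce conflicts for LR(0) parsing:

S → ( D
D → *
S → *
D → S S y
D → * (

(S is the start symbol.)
Yes — I4: [D → * .] vs [D → * . (]

A shift-reduce conflict occurs when an LR(0) state has both:
  - a complete (reduce) item [A → α .] (dot at the end), and
  - a shift item [B → β . c γ] (dot before a terminal).

Augment with S' → S and build the canonical LR(0) collection (I0 = CLOSURE({[S' → . S]}), then GOTO on every symbol after a dot until no new states appear). It has 10 states:
  I0: { [S → . ( D], [S → . *], [S' → . S] }  — shift
  I1: { [D → . * (], [D → . *], [D → . S S y], [S → ( . D], [S → . ( D], [S → . *] }  — shift
  I2: { [S → * .] }  — reduce
  I3: { [S' → S .] }  — accept
  I4: { [D → * . (], [D → * .], [S → * .] }  — shift, 2 reduces
  I5: { [S → ( D .] }  — reduce
  I6: { [D → S . S y], [S → . ( D], [S → . *] }  — shift
  I7: { [D → S S . y] }  — shift
  I8: { [D → S S y .] }  — reduce
  I9: { [D → * ( .] }  — reduce

I4 contains reduce items [D → * .], [S → * .] and shift item [D → * . (] — shift-reduce conflict.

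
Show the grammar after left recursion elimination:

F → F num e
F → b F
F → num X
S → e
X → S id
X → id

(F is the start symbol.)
F is directly left-recursive. The standard transformation for
  A → A α₁ | ... | A α_m | β₁ | ... | β_n
is
  A  → β₁ A' | ... | β_n A'
  A' → α₁ A' | ... | α_m A' | ε

F → b F becomes F → b F F'
F → num X becomes F → num X F'
F → F num e becomes F' → num e F'
Add F' → ε

Productions for other non-terminals are unchanged:
  S → e
  X → S id
  X → id

Resulting grammar:
F → b F F'
F → num X F'
F' → num e F'
F' → ε
S → e
X → S id
X → id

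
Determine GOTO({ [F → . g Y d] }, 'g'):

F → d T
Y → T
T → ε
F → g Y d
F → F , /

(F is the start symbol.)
{ [F → g . Y d], [T → .], [Y → . T] }

GOTO(I, 'g') = CLOSURE({ [A → αX.β] : [A → α.Xβ] ∈ I, X = 'g' })

Items with dot before 'g', with the dot advanced:
  [F → . g Y d] → [F → g . Y d]
Closure of the advanced items:
  [F → g . Y d] has the dot before Y: add [Y → . T]
  [Y → . T] has the dot before T: add [T → .]

GOTO = { [F → g . Y d], [T → .], [Y → . T] }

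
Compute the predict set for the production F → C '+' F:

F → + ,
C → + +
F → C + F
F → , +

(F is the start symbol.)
PREDICT(F → C '+' F) = (FIRST(RHS) \ {ε}) ∪ (FOLLOW(F) if ε ∈ FIRST(RHS), i.e. RHS ⇒* ε)
FIRST(C) = { '+' }
FIRST(C '+' F) = { '+' }
ε ∉ FIRST(C '+' F), so FOLLOW(F) is not added.
PREDICT(F → C '+' F) = { '+' }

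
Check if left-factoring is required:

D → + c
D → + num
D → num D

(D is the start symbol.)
Yes, D has productions with common prefix '+'

Left-factoring is needed when two productions for the same non-terminal
share a common prefix on the right-hand side.

Productions for D:
  D → + c
  D → + num
  D → num D

Found common prefix '+' in productions for D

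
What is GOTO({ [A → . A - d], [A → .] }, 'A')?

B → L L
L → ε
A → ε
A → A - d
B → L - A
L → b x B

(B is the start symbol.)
GOTO(I, 'A') = CLOSURE({ [A → αX.β] : [A → α.Xβ] ∈ I, X = 'A' })

Items with dot before 'A', with the dot advanced:
  [A → . A - d] → [A → A . - d]
Closure adds nothing (no advanced item has the dot before a non-terminal).

GOTO = { [A → A . - d] }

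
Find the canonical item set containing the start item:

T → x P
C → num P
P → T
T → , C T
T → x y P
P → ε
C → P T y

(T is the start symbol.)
{ [T → . , C T], [T → . x P], [T → . x y P], [T' → . T] }

First, augment the grammar with T' → T
I₀ = CLOSURE({ [T' → . T] }):
  [T' → . T] has the dot before T: add [T → . x P], [T → . , C T], [T → . x y P]
No further items can be added.

I₀ = { [T → . , C T], [T → . x P], [T → . x y P], [T' → . T] }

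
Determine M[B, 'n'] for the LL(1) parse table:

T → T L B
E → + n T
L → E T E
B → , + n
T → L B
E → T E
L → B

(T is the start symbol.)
To find M[B, 'n'], we find productions for B where 'n' is in the predict set (PREDICT(N → α) = (FIRST(α) \ {ε}) ∪ (FOLLOW(N) if α ⇒* ε)).

B → , + n: PREDICT = { ',' }

M[B, 'n'] is empty (no production applies)

Answer: Empty (error entry)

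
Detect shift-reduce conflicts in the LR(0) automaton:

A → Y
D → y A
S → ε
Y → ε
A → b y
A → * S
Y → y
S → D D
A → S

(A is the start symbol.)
Yes — I0: [S → .] vs [A → . * S]; I1: [S → .] vs [D → . y A]; I7: [S → .] vs [A → . * S]; I11: [S → .] vs [A → . * S]

Augment with A' → A and build the canonical LR(0) collection (I0 = CLOSURE({[A' → . A]}), then GOTO on every symbol after a dot until no new states appear). It has 13 states:
  I0: { [A → . * S], [A → . S], [A → . Y], [A → . b y], [A' → . A], [D → . y A], [S → . D D], [S → .], [Y → . y], [Y → .] }  — shift, 2 reduces
  I1: { [A → * . S], [D → . y A], [S → . D D], [S → .] }  — shift, reduce
  I2: { [A' → A .] }  — accept
  I3: { [D → . y A], [S → D . D] }  — shift
  I4: { [A → S .] }  — reduce
  I5: { [A → Y .] }  — reduce
  I6: { [A → b . y] }  — shift
  I7: { [A → . * S], [A → . S], [A → . Y], [A → . b y], [D → . y A], [D → y . A], [S → . D D], [S → .], [Y → . y], [Y → .], [Y → y .] }  — shift, 3 reduces
  I8: { [D → y A .] }  — reduce
  I9: { [A → b y .] }  — reduce
  I10: { [S → D D .] }  — reduce
  I11: { [A → . * S], [A → . S], [A → . Y], [A → . b y], [D → . y A], [D → y . A], [S → . D D], [S → .], [Y → . y], [Y → .] }  — shift, 2 reduces
  I12: { [A → * S .] }  — reduce

I0 contains reduce items [S → .], [Y → .] and shift items [A → . * S], [A → . b y], [D → . y A], [Y → . y] — shift-reduce conflict.
I1 contains reduce item [S → .] and shift item [D → . y A] — shift-reduce conflict.
I7 contains reduce items [S → .], [Y → .], [Y → y .] and shift items [A → . * S], [A → . b y], [D → . y A], [Y → . y] — shift-reduce conflict.
I11 contains reduce items [S → .], [Y → .] and shift items [A → . * S], [A → . b y], [D → . y A], [Y → . y] — shift-reduce conflict.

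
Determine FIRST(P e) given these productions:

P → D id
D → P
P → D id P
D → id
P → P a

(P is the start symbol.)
{ 'id' }

FIRST sets of the non-terminals involved (from the grammar, by fixed-point iteration):
  FIRST(P) = { 'id' }

To compute FIRST(P e), process the symbols left to right:
Symbol P is a non-terminal. Add FIRST(P) \ {ε} = { 'id' }
P is not nullable (ε ∉ FIRST(P)), so stop here.
FIRST(P e) = { 'id' }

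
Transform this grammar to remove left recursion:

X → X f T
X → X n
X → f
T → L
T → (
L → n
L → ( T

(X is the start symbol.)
X is directly left-recursive. The standard transformation for
  A → A α₁ | ... | A α_m | β₁ | ... | β_n
is
  A  → β₁ A' | ... | β_n A'
  A' → α₁ A' | ... | α_m A' | ε

X → f becomes X → f X'
X → X f T becomes X' → f T X'
X → X n becomes X' → n X'
Add X' → ε

Productions for other non-terminals are unchanged:
  T → L
  T → (
  L → n
  L → ( T

Resulting grammar:
X → f X'
X' → f T X'
X' → n X'
X' → ε
T → L
T → (
L → n
L → ( T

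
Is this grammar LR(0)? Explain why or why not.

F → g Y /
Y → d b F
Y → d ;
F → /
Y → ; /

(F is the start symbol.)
Yes, the grammar is LR(0)

A grammar is LR(0) if no state in the canonical LR(0) collection has:
  - both a shift item (dot before a terminal) and a complete item (shift-reduce conflict), or
  - two or more complete items (reduce-reduce conflict; the accept item [F' → F .] counts as a complete item here).

Augment with F' → F and build the canonical LR(0) collection (I0 = CLOSURE({[F' → . F]}), then GOTO on every symbol after a dot until no new states appear). It has 12 states:
  I0: { [F → . /], [F → . g Y /], [F' → . F] }  — shift
  I1: { [F → / .] }  — reduce
  I2: { [F' → F .] }  — accept
  I3: { [F → g . Y /], [Y → . ; /], [Y → . d ;], [Y → . d b F] }  — shift
  I4: { [Y → ; . /] }  — shift
  I5: { [F → g Y . /] }  — shift
  I6: { [Y → d . ;], [Y → d . b F] }  — shift
  I7: { [Y → d ; .] }  — reduce
  I8: { [F → . /], [F → . g Y /], [Y → d b . F] }  — shift
  I9: { [Y → d b F .] }  — reduce
  I10: { [F → g Y / .] }  — reduce
  I11: { [Y → ; / .] }  — reduce

Every state is either a pure shift/goto state or contains exactly one complete item and nothing to shift — no conflicts. The grammar is LR(0).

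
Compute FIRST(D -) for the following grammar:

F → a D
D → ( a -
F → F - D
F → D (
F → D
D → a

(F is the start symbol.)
FIRST sets of the non-terminals involved (from the grammar, by fixed-point iteration):
  FIRST(D) = { '(', 'a' }

To compute FIRST(D -), process the symbols left to right:
Symbol D is a non-terminal. Add FIRST(D) \ {ε} = { '(', 'a' }
D is not nullable (ε ∉ FIRST(D)), so stop here.
FIRST(D -) = { '(', 'a' }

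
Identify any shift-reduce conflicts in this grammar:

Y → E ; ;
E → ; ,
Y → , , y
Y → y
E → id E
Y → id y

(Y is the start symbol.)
A shift-reduce conflict occurs when an LR(0) state has both:
  - a complete (reduce) item [A → α .] (dot at the end), and
  - a shift item [B → β . c γ] (dot before a terminal).

Augment with Y' → Y and build the canonical LR(0) collection (I0 = CLOSURE({[Y' → . Y]}), then GOTO on every symbol after a dot until no new states appear). It has 15 states:
  I0: { [E → . ; ,], [E → . id E], [Y → . , , y], [Y → . E ; ;], [Y → . id y], [Y → . y], [Y' → . Y] }  — shift
  I1: { [Y → , . , y] }  — shift
  I2: { [E → ; . ,] }  — shift
  I3: { [Y → E . ; ;] }  — shift
  I4: { [Y' → Y .] }  — accept
  I5: { [E → . ; ,], [E → . id E], [E → id . E], [Y → id . y] }  — shift
  I6: { [Y → y .] }  — reduce
  I7: { [E → id E .] }  — reduce
  I8: { [E → . ; ,], [E → . id E], [E → id . E] }  — shift
  I9: { [Y → id y .] }  — reduce
  I10: { [Y → E ; . ;] }  — shift
  I11: { [Y → E ; ; .] }  — reduce
  I12: { [E → ; , .] }  — reduce
  I13: { [Y → , , . y] }  — shift
  I14: { [Y → , , y .] }  — reduce

No state contains both a complete item and a shift item.

Answer: No shift-reduce conflicts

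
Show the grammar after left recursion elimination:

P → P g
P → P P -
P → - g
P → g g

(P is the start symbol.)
P is directly left-recursive. The standard transformation for
  A → A α₁ | ... | A α_m | β₁ | ... | β_n
is
  A  → β₁ A' | ... | β_n A'
  A' → α₁ A' | ... | α_m A' | ε

P → - g becomes P → - g P'
P → g g becomes P → g g P'
P → P g becomes P' → g P'
P → P P - becomes P' → P - P'
Add P' → ε

Resulting grammar:
P → - g P'
P → g g P'
P' → g P'
P' → P - P'
P' → ε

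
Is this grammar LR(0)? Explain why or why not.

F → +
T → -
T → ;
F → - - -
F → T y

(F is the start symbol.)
A grammar is LR(0) if no state in the canonical LR(0) collection has:
  - both a shift item (dot before a terminal) and a complete item (shift-reduce conflict), or
  - two or more complete items (reduce-reduce conflict; the accept item [F' → F .] counts as a complete item here).

Augment with F' → F and build the canonical LR(0) collection (I0 = CLOSURE({[F' → . F]}), then GOTO on every symbol after a dot until no new states appear). It has 9 states:
  I0: { [F → . +], [F → . - - -], [F → . T y], [F' → . F], [T → . -], [T → . ;] }  — shift
  I1: { [F → + .] }  — reduce
  I2: { [F → - . - -], [T → - .] }  — shift, reduce
  I3: { [T → ; .] }  — reduce
  I4: { [F' → F .] }  — accept
  I5: { [F → T . y] }  — shift
  I6: { [F → T y .] }  — reduce
  I7: { [F → - - . -] }  — shift
  I8: { [F → - - - .] }  — reduce

Conflict in state I2:
  Shift-reduce conflict between [T → - .] and [F → - . - -]
So the grammar is NOT LR(0).

Answer: No. Shift-reduce conflict between [T → - .] and [F → - . - -]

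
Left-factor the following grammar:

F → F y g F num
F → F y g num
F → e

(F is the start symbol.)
F → F y g F'
F' → F num
F' → num
F → e

Left-factoring transforms A → αβ₁ | αβ₂ into A → αA' and A' → β₁ | β₂
(α is the longest common prefix among the alternatives). Repeat until
no nonterminal has two alternatives with a common prefix.

Round 1: F has alternatives sharing prefix 'F y g'. Introduce F': F → F y g F'
  Add: F' → F num
  Add: F' → num

No remaining common prefixes — done.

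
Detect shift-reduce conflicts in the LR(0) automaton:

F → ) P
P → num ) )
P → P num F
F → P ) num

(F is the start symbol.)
Augment with F' → F and build the canonical LR(0) collection (I0 = CLOSURE({[F' → . F]}), then GOTO on every symbol after a dot until no new states appear). It has 12 states:
  I0: { [F → . ) P], [F → . P ) num], [F' → . F], [P → . P num F], [P → . num ) )] }  — shift
  I1: { [F → ) . P], [P → . P num F], [P → . num ) )] }  — shift
  I2: { [F' → F .] }  — accept
  I3: { [F → P . ) num], [P → P . num F] }  — shift
  I4: { [P → num . ) )] }  — shift
  I5: { [P → num ) . )] }  — shift
  I6: { [P → num ) ) .] }  — reduce
  I7: { [F → P ) . num] }  — shift
  I8: { [F → . ) P], [F → . P ) num], [P → . P num F], [P → . num ) )], [P → P num . F] }  — shift
  I9: { [P → P num F .] }  — reduce
  I10: { [F → P ) num .] }  — reduce
  I11: { [F → ) P .], [P → P . num F] }  — shift, reduce

I11 contains reduce item [F → ) P .] and shift item [P → P . num F] — shift-reduce conflict.

Answer: Yes — I11: [F → ) P .] vs [P → P . num F]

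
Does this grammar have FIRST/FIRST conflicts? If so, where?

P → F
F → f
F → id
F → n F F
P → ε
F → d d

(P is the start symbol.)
FIRST sets of the non-terminals at (or reachable through a nullable prefix from) the front of some alternative:
  FIRST(F) = { 'd', 'f', 'id', 'n' }

Productions for P:
  P → F: FIRST = { 'd', 'f', 'id', 'n' }
  P → ε: FIRST = { ε }
Productions for F:
  F → f: FIRST = { 'f' }
  F → id: FIRST = { 'id' }
  F → n F F: FIRST = { 'n' }
  F → d d: FIRST = { 'd' }

All alternatives of each non-terminal have pairwise disjoint FIRST sets.

Answer: No FIRST/FIRST conflicts.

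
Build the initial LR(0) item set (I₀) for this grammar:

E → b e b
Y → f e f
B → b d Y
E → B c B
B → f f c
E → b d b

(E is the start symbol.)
{ [B → . b d Y], [B → . f f c], [E → . B c B], [E → . b d b], [E → . b e b], [E' → . E] }

First, augment the grammar with E' → E
I₀ = CLOSURE({ [E' → . E] }):
  [E' → . E] has the dot before E: add [E → . b e b], [E → . B c B], [E → . b d b]
  [E → . B c B] has the dot before B: add [B → . b d Y], [B → . f f c]
No further items can be added.

I₀ = { [B → . b d Y], [B → . f f c], [E → . B c B], [E → . b d b], [E → . b e b], [E' → . E] }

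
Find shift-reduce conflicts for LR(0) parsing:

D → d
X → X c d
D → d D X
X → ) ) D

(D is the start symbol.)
Yes — I2: [D → d .] vs [D → . d]; I5: [D → d D X .] vs [X → X . c d]

A shift-reduce conflict occurs when an LR(0) state has both:
  - a complete (reduce) item [A → α .] (dot at the end), and
  - a shift item [B → β . c γ] (dot before a terminal).

Augment with D' → D and build the canonical LR(0) collection (I0 = CLOSURE({[D' → . D]}), then GOTO on every symbol after a dot until no new states appear). It has 10 states:
  I0: { [D → . d D X], [D → . d], [D' → . D] }  — shift
  I1: { [D' → D .] }  — accept
  I2: { [D → . d D X], [D → . d], [D → d . D X], [D → d .] }  — shift, reduce
  I3: { [D → d D . X], [X → . ) ) D], [X → . X c d] }  — shift
  I4: { [X → ) . ) D] }  — shift
  I5: { [D → d D X .], [X → X . c d] }  — shift, reduce
  I6: { [X → X c . d] }  — shift
  I7: { [X → X c d .] }  — reduce
  I8: { [D → . d D X], [D → . d], [X → ) ) . D] }  — shift
  I9: { [X → ) ) D .] }  — reduce

I2 contains reduce item [D → d .] and shift items [D → . d], [D → . d D X] — shift-reduce conflict.
I5 contains reduce item [D → d D X .] and shift item [X → X . c d] — shift-reduce conflict.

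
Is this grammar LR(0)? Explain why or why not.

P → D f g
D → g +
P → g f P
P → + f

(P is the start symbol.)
Yes, the grammar is LR(0)

Augment with P' → P and build the canonical LR(0) collection (I0 = CLOSURE({[P' → . P]}), then GOTO on every symbol after a dot until no new states appear). It has 11 states:
  I0: { [D → . g +], [P → . + f], [P → . D f g], [P → . g f P], [P' → . P] }  — shift
  I1: { [P → + . f] }  — shift
  I2: { [P → D . f g] }  — shift
  I3: { [P' → P .] }  — accept
  I4: { [D → g . +], [P → g . f P] }  — shift
  I5: { [D → g + .] }  — reduce
  I6: { [D → . g +], [P → . + f], [P → . D f g], [P → . g f P], [P → g f . P] }  — shift
  I7: { [P → g f P .] }  — reduce
  I8: { [P → D f . g] }  — shift
  I9: { [P → D f g .] }  — reduce
  I10: { [P → + f .] }  — reduce

Every state is either a pure shift/goto state or contains exactly one complete item and nothing to shift — no conflicts. The grammar is LR(0).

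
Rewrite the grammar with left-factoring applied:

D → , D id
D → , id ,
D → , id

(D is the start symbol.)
Left-factoring transforms A → αβ₁ | αβ₂ into A → αA' and A' → β₁ | β₂
(α is the longest common prefix among the alternatives). Repeat until
no nonterminal has two alternatives with a common prefix.

Round 1: D has alternatives sharing prefix ','. Introduce D': D → , D'
  Add: D' → D id
  Add: D' → id ,
  Add: D' → id

Round 2: D' has alternatives sharing prefix 'id'. Introduce D'': D' → id D''
  Add: D'' → ,
  Add: D'' → ε

No remaining common prefixes — done.

Resulting grammar:
D → , D'
D' → D id
D' → id D''
D'' → ,
D'' → ε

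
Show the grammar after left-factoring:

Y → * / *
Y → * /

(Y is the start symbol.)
Y → * / Y'
Y' → *
Y' → ε

Left-factoring transforms A → αβ₁ | αβ₂ into A → αA' and A' → β₁ | β₂
(α is the longest common prefix among the alternatives). Repeat until
no nonterminal has two alternatives with a common prefix.

Round 1: Y has alternatives sharing prefix '* /'. Introduce Y': Y → * / Y'
  Add: Y' → *
  Add: Y' → ε

No remaining common prefixes — done.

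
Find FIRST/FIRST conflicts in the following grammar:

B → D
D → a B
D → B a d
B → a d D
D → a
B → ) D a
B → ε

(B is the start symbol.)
Yes. B → D / B → a d D on { 'a' }; B → D / B → ')' D a on { ')' }; D → a B / D → B a d on { 'a' }; D → a B / D → a on { 'a' }; D → B a d / D → a on { 'a' }

A FIRST/FIRST conflict occurs when two productions N → α and N → β for the same non-terminal have FIRST(α) ∩ FIRST(β) ≠ ∅ (with ε ∈ FIRST of a nullable right-hand side, so two nullable alternatives also conflict).

FIRST sets of the non-terminals at (or reachable through a nullable prefix from) the front of some alternative:
  FIRST(D) = { ')', 'a' }
  FIRST(B) = { ')', 'a', ε }

Productions for B:
  B → D: FIRST = { ')', 'a' }
  B → a d D: FIRST = { 'a' }
  B → ) D a: FIRST = { ')' }
  B → ε: FIRST = { ε }
Productions for D:
  D → a B: FIRST = { 'a' }
  D → B a d: FIRST = { ')', 'a' }
  D → a: FIRST = { 'a' }

Conflict for B: B → D and B → a d D
  Overlap: { 'a' }
Conflict for B: B → D and B → ) D a
  Overlap: { ')' }
Conflict for D: D → a B and D → B a d
  Overlap: { 'a' }
Conflict for D: D → a B and D → a
  Overlap: { 'a' }
Conflict for D: D → B a d and D → a
  Overlap: { 'a' }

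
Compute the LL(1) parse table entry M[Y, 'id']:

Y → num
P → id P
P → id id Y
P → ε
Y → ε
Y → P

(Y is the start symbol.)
To find M[Y, 'id'], we find productions for Y where 'id' is in the predict set (PREDICT(N → α) = (FIRST(α) \ {ε}) ∪ (FOLLOW(N) if α ⇒* ε)).

Relevant sets:
  FIRST(P) = { 'id', ε }
  FOLLOW(Y) = { $ }

Y → num: PREDICT = { 'num' }
Y → ε: PREDICT = { $ }
Y → P: PREDICT = { $, 'id' }
  'id' is in predict set, so this production goes in M[Y, 'id']

M[Y, 'id'] = Y → P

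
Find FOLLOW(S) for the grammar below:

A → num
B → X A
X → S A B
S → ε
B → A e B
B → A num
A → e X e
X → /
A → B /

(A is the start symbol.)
{ '/', 'e', 'num' }

To compute FOLLOW(S), find every occurrence of S on a right-hand side N → α S β: add FIRST(β) \ {ε}, and if β is empty or nullable also add FOLLOW(N). Iterate to a fixed point.

In X → S A B: S is followed by A B, add FIRST(A B) \ {ε} = { '/', 'e', 'num' }

Taking the union: FOLLOW(S) = { '/', 'e', 'num' }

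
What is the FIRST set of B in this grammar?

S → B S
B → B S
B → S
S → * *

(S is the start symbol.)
{ '*' }

To compute FIRST(B), examine every production with B on the left-hand side, reading each right-hand side left to right until a non-nullable symbol is reached.

FIRST sets of the other non-terminals involved (by the same procedure, iterated to a fixed point):
  FIRST(S) = { '*' }

From B → B S:
  - B is the symbol being defined: contributes nothing new
    B is not nullable, so stop
From B → S:
  - S is a non-terminal: add FIRST(S) \ {ε} = { '*' }
    S is not nullable, so stop

Collecting: FIRST(B) = { '*' }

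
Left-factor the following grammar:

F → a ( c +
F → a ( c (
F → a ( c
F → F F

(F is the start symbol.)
Left-factoring transforms A → αβ₁ | αβ₂ into A → αA' and A' → β₁ | β₂
(α is the longest common prefix among the alternatives). Repeat until
no nonterminal has two alternatives with a common prefix.

Round 1: F has alternatives sharing prefix 'a ( c'. Introduce F': F → a ( c F'
  Add: F' → +
  Add: F' → (
  Add: F' → ε

No remaining common prefixes — done.

Resulting grammar:
F → a ( c F'
F' → +
F' → (
F' → ε
F → F F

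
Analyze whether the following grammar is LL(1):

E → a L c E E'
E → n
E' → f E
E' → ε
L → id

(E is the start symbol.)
A grammar is LL(1) if for each non-terminal N with multiple productions, the predict sets of those productions are pairwise disjoint, where PREDICT(N → α) = (FIRST(α) \ {ε}) ∪ (FOLLOW(N) if α ⇒* ε).

Relevant sets:
  FOLLOW(E') = { $, 'f' }

For E:
  PREDICT(E → a L c E E') = { 'a' }
  PREDICT(E → n) = { 'n' }
For E':
  PREDICT(E' → f E) = { 'f' }
  PREDICT(E' → ε) = { $, 'f' }
L has a single production, so nothing to check there.

Conflict found: Predict set conflict for E': { 'f' }
The grammar is NOT LL(1).

Answer: No. Predict set conflict for E': { 'f' }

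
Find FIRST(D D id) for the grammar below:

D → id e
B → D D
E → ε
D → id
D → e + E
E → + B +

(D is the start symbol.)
FIRST sets of the non-terminals involved (from the grammar, by fixed-point iteration):
  FIRST(D) = { 'e', 'id' }

To compute FIRST(D D id), process the symbols left to right:
Symbol D is a non-terminal. Add FIRST(D) \ {ε} = { 'e', 'id' }
D is not nullable (ε ∉ FIRST(D)), so stop here.
FIRST(D D id) = { 'e', 'id' }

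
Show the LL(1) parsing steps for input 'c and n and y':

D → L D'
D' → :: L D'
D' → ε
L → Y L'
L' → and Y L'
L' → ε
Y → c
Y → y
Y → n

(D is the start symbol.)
LL(1) parsing maintains a stack (initially the start symbol over $) and the input. At each step: if the stack top is a terminal, match it against the current input token; if it is a non-terminal N, replace it with the RHS of M[N, lookahead] (the unique production whose predict set contains the lookahead).

Stack is shown with the top on the left.

Stack          Input            Action
--------------------------------------
D $            c and n and y $  output D → L D'
L D' $         c and n and y $  output L → Y L'
Y L' D' $      c and n and y $  output Y → c
c L' D' $      c and n and y $  match 'c'
L' D' $        and n and y $    output L' → and Y L'
and Y L' D' $  and n and y $    match 'and'
Y L' D' $      n and y $        output Y → n
n L' D' $      n and y $        match 'n'
L' D' $        and y $          output L' → and Y L'
and Y L' D' $  and y $          match 'and'
Y L' D' $      y $              output Y → y
y L' D' $      y $              match 'y'
L' D' $        $                output L' → ε
D' $           $                output D' → ε
$              $                accept

The string is accepted.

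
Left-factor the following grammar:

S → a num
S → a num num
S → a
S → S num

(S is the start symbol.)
Left-factoring transforms A → αβ₁ | αβ₂ into A → αA' and A' → β₁ | β₂
(α is the longest common prefix among the alternatives). Repeat until
no nonterminal has two alternatives with a common prefix.

Round 1: S has alternatives sharing prefix 'a'. Introduce S': S → a S'
  Add: S' → num
  Add: S' → num num
  Add: S' → ε

Round 2: S' has alternatives sharing prefix 'num'. Introduce S'': S' → num S''
  Add: S'' → ε
  Add: S'' → num

No remaining common prefixes — done.

Resulting grammar:
S → a S'
S' → num S''
S'' → ε
S'' → num
S' → ε
S → S num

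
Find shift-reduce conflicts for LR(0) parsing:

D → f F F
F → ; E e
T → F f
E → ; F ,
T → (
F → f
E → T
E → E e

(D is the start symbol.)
A shift-reduce conflict occurs when an LR(0) state has both:
  - a complete (reduce) item [A → α .] (dot at the end), and
  - a shift item [B → β . c γ] (dot before a terminal).

Augment with D' → D and build the canonical LR(0) collection (I0 = CLOSURE({[D' → . D]}), then GOTO on every symbol after a dot until no new states appear). It has 16 states:
  I0: { [D → . f F F], [D' → . D] }  — shift
  I1: { [D' → D .] }  — accept
  I2: { [D → f . F F], [F → . ; E e], [F → . f] }  — shift
  I3: { [E → . ; F ,], [E → . E e], [E → . T], [F → . ; E e], [F → . f], [F → ; . E e], [T → . (], [T → . F f] }  — shift
  I4: { [D → f F . F], [F → . ; E e], [F → . f] }  — shift
  I5: { [F → f .] }  — reduce
  I6: { [D → f F F .] }  — reduce
  I7: { [T → ( .] }  — reduce
  I8: { [E → . ; F ,], [E → . E e], [E → . T], [E → ; . F ,], [F → . ; E e], [F → . f], [F → ; . E e], [T → . (], [T → . F f] }  — shift
  I9: { [E → E . e], [F → ; E . e] }  — shift
  I10: { [T → F . f] }  — shift
  I11: { [E → T .] }  — reduce
  I12: { [T → F f .] }  — reduce
  I13: { [E → E e .], [F → ; E e .] }  — 2 reduces
  I14: { [E → ; F . ,], [T → F . f] }  — shift
  I15: { [E → ; F , .] }  — reduce

No state contains both a complete item and a shift item.

Answer: No shift-reduce conflicts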